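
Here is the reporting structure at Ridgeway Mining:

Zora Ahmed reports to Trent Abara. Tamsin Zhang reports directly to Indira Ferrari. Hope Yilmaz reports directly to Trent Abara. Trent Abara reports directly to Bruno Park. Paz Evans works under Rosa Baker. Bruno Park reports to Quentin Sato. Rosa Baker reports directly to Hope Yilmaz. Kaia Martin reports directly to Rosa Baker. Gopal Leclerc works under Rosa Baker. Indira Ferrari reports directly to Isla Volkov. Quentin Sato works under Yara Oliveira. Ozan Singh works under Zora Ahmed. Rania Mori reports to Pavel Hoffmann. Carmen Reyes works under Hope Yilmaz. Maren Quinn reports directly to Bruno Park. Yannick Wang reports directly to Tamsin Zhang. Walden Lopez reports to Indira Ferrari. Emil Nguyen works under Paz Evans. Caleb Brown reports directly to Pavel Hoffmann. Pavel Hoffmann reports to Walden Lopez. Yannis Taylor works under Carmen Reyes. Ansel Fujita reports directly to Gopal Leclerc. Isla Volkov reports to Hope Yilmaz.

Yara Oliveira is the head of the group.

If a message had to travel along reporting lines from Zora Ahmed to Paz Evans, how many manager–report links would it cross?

Zora Ahmed is 1 level below Trent Abara, and Paz Evans is 3 levels below Trent Abara (their lowest common manager). The shortest path runs up from Zora Ahmed to Trent Abara and back down to Paz Evans: 1 + 3 = 4 links.

4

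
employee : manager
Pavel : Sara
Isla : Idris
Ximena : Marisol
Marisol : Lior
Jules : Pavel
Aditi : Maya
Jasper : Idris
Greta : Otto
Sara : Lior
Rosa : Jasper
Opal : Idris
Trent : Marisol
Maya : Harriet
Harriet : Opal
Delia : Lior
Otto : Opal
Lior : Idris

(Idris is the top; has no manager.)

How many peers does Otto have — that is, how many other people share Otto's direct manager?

1

Otto reports to Opal. Opal's other direct reports are Harriet — 1 peer.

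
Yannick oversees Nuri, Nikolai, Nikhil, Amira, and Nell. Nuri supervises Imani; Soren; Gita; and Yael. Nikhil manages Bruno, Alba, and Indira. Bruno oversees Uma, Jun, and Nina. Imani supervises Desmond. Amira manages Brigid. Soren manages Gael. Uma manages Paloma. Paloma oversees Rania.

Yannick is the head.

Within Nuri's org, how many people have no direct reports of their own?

4

The people in Nuri's organization with no one reporting to them are Yael, Gita, Gael, Desmond. That is 4.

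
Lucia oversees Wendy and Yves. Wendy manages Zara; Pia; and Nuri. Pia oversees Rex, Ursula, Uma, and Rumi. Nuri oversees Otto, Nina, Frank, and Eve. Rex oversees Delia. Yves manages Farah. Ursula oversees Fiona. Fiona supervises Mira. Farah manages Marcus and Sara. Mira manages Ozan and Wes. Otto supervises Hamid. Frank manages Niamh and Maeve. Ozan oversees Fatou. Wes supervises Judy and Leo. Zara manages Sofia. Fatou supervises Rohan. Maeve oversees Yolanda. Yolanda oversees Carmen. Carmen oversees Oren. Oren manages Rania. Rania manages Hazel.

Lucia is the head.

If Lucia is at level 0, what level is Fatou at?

Chain from Fatou up to Lucia: Fatou → Ozan → Mira → Fiona → Ursula → Pia → Wendy → Lucia. That is 7 steps up, so Fatou is 7 levels below Lucia.

7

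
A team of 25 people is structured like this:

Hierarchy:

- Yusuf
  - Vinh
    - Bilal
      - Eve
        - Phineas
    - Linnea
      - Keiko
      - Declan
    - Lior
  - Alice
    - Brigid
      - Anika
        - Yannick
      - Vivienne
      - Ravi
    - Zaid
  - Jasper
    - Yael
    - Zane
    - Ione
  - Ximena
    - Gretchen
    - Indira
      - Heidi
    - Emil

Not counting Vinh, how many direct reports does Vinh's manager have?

3

Vinh reports to Yusuf. Yusuf's other direct reports are Alice, Jasper, Ximena — 3 peers.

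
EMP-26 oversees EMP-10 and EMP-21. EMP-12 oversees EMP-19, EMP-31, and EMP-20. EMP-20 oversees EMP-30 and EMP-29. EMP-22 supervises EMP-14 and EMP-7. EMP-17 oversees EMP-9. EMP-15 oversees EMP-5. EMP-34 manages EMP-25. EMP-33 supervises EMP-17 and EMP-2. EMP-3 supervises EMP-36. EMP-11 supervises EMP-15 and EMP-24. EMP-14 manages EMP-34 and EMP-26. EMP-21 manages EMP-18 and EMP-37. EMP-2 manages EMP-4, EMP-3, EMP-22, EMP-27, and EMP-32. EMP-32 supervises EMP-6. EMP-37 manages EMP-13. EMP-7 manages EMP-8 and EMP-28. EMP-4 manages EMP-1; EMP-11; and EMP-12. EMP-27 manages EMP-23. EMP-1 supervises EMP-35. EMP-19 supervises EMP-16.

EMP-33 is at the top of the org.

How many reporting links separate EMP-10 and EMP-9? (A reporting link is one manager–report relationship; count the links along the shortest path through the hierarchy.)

EMP-10 is 5 levels below EMP-33, and EMP-9 is 2 levels below EMP-33 (their lowest common manager). The shortest path runs up from EMP-10 to EMP-33 and back down to EMP-9: 5 + 2 = 7 links.

7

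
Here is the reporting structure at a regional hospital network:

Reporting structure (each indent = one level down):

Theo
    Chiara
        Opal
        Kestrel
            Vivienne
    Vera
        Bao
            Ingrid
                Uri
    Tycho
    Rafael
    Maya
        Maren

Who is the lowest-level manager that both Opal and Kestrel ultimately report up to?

Opal's chain of managers is Chiara, Theo. Kestrel's chain of managers is Chiara, Theo. The first manager that appears in both chains is Chiara.

Chiara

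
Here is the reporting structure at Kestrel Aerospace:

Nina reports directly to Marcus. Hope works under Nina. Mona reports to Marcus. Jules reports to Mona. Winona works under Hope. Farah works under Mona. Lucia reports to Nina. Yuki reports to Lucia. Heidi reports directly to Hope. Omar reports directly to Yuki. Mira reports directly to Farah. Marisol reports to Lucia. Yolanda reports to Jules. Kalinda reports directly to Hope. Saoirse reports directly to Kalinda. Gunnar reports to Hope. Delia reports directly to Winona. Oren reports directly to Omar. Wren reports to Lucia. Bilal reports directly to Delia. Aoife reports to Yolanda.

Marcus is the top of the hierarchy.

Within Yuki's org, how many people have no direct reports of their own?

1

The only person in Yuki's organization with no one reporting to them is Oren. That is 1.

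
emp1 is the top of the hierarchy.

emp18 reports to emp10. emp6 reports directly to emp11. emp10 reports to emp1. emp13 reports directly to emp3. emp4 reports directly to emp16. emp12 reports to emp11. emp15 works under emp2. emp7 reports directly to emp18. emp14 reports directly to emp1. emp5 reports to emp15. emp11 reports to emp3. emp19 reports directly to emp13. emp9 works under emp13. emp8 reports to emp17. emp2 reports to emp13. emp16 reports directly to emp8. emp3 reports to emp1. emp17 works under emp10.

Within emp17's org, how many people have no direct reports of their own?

The only person in emp17's organization with no one reporting to them is emp4. That is 1.

1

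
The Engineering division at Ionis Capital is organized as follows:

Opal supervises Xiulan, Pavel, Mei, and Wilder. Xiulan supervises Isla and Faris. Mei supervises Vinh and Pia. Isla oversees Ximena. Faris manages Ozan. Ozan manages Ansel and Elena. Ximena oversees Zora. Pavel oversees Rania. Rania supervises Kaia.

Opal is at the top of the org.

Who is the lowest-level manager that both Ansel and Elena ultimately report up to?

Ozan

Ansel's chain of managers is Ozan, Faris, Xiulan, Opal. Elena's chain of managers is Ozan, Faris, Xiulan, Opal. The first manager that appears in both chains is Ozan.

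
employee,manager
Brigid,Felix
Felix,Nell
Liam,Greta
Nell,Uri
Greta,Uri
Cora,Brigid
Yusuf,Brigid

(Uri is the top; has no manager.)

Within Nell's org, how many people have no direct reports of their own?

The people in Nell's organization with no one reporting to them are Yusuf, Cora. That is 2.

2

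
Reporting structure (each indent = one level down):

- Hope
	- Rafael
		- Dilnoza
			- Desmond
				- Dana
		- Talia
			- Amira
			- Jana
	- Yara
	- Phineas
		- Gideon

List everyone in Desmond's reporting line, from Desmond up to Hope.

Desmond -> Dilnoza -> Rafael -> Hope

Desmond reports to Dilnoza. Dilnoza reports to Rafael. Rafael reports to Hope. Hope is at the top.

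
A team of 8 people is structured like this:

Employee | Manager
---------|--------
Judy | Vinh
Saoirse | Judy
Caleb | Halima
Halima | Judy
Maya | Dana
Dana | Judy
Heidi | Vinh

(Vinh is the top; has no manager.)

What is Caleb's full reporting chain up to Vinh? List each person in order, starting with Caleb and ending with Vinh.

Caleb reports to Halima. Halima reports to Judy. Judy reports to Vinh. Vinh is at the top.

Caleb -> Halima -> Judy -> Vinh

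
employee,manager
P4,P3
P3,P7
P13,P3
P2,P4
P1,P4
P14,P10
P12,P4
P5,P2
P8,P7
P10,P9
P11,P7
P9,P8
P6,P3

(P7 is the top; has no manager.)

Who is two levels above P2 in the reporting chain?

P2 reports to P4, and P4 reports to P3. So P2's skip-level manager is P3.

P3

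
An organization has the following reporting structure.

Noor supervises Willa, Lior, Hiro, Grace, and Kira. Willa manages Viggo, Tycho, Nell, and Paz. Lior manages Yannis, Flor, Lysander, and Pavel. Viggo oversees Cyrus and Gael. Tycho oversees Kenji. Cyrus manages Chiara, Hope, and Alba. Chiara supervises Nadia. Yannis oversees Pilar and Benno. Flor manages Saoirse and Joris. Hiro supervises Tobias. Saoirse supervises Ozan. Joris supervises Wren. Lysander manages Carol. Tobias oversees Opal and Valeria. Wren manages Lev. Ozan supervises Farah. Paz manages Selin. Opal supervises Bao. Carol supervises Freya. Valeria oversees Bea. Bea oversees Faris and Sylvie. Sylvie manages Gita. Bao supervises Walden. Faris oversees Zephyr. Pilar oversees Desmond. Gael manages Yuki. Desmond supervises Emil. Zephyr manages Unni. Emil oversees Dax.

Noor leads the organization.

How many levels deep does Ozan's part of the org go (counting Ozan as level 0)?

The longest chain under Ozan runs Ozan → Farah, which is 1 level below Ozan.

1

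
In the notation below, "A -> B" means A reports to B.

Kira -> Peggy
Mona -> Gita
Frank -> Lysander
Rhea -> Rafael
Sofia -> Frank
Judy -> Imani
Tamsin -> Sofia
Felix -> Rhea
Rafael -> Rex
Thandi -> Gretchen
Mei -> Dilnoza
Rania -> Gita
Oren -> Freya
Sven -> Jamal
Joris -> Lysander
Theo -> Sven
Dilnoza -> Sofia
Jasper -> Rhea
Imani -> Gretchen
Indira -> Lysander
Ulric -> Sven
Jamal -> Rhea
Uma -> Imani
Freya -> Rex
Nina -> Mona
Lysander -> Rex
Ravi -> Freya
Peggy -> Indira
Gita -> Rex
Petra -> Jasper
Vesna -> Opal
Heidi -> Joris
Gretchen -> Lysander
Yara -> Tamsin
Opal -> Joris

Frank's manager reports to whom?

Rex

Frank reports to Lysander, and Lysander reports to Rex. So Frank's skip-level manager is Rex.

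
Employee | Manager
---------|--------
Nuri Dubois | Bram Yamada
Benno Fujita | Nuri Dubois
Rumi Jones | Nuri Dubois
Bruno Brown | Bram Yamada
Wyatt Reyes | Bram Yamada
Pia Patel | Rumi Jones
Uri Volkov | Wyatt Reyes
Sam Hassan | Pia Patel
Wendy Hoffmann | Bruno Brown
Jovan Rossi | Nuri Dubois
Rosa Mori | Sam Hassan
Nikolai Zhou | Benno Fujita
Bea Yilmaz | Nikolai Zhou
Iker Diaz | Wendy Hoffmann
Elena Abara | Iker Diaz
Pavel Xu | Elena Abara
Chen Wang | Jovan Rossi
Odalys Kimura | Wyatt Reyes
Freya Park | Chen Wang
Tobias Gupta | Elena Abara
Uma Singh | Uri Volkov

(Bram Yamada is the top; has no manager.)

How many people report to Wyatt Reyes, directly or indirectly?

3

Wyatt Reyes directly manages Uri Volkov, Odalys Kimura. Under Uri Volkov: Uma Singh (1). Odalys Kimura has no reports. So Wyatt Reyes's organization is 2 direct reports plus everyone under them: 2 + 1 = 3.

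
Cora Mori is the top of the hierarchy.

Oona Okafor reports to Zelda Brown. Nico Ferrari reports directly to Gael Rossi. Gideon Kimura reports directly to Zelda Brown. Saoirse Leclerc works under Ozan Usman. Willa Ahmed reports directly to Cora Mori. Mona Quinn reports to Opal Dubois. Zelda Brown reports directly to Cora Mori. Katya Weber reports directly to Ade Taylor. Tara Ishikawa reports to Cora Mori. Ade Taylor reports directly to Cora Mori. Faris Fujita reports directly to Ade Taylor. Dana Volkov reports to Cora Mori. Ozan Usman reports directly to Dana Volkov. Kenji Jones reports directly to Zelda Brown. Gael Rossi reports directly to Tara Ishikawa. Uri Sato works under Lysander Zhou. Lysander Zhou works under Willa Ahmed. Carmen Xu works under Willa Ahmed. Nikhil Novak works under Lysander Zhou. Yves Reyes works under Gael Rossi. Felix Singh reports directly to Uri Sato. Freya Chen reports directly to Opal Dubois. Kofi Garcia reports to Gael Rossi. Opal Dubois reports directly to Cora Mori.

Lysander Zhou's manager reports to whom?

Lysander Zhou reports to Willa Ahmed, and Willa Ahmed reports to Cora Mori. So Lysander Zhou's skip-level manager is Cora Mori.

Cora Mori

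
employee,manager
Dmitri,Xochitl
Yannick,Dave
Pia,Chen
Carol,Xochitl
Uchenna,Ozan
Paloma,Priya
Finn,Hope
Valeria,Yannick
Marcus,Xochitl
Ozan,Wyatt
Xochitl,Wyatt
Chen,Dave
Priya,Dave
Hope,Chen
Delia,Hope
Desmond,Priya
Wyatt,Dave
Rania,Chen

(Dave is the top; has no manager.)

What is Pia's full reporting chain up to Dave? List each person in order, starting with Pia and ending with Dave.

Pia -> Chen -> Dave

Pia reports to Chen. Chen reports to Dave. Dave is at the top.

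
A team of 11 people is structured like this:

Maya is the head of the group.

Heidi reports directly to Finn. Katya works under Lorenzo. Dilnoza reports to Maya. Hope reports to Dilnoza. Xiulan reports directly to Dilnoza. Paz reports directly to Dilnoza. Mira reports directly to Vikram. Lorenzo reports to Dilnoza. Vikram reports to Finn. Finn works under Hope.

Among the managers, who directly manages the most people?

Dilnoza

Direct-report counts: Maya has 1; Dilnoza has 4; Lorenzo has 1; Hope has 1; Finn has 2; Vikram has 1. The largest is 4, held by Dilnoza.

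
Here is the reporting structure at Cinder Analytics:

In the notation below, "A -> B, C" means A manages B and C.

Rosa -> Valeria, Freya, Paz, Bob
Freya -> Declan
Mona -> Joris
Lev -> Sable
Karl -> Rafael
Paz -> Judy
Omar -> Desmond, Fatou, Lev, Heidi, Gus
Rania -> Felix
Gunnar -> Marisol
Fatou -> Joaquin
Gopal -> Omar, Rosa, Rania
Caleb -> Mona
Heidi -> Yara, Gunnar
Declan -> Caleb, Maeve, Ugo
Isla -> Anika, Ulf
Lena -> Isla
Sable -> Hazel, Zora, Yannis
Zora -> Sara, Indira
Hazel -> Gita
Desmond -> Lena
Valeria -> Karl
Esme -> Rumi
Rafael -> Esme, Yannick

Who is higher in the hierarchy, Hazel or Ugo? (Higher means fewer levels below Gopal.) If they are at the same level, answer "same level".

same level

Both Hazel and Ugo are 4 levels below Gopal.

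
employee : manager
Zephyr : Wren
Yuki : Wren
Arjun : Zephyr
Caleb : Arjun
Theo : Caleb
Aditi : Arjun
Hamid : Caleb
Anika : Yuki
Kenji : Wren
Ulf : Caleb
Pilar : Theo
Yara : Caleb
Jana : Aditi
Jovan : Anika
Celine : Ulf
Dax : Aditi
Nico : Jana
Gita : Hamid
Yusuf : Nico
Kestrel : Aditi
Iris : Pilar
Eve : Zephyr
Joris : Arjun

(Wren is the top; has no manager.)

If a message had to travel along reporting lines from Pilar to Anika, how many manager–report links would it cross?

7

Pilar is 5 levels below Wren, and Anika is 2 levels below Wren (their lowest common manager). The shortest path runs up from Pilar to Wren and back down to Anika: 5 + 2 = 7 links.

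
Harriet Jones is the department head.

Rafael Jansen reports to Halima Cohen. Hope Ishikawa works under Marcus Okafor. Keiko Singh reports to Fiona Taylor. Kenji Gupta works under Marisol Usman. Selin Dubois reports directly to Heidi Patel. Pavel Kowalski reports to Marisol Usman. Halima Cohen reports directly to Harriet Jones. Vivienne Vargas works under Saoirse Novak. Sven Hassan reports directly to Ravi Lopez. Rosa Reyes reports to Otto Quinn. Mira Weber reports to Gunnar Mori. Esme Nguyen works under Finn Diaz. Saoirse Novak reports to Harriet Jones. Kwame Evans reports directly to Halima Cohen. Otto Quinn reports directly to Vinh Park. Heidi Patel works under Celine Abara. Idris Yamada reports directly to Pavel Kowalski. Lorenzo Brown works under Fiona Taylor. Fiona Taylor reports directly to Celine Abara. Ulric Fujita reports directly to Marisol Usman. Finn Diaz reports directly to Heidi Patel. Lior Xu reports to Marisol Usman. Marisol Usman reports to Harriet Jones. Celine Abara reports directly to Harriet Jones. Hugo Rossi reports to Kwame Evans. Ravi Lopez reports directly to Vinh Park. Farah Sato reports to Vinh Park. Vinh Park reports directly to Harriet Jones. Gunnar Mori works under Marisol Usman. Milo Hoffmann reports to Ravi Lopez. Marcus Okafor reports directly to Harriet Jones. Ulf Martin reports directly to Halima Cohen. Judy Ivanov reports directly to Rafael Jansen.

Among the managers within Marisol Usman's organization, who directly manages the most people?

Marisol Usman

Direct-report counts within Marisol Usman's organization: Marisol Usman has 5; Gunnar Mori has 1; Pavel Kowalski has 1. The largest is 5, held by Marisol Usman.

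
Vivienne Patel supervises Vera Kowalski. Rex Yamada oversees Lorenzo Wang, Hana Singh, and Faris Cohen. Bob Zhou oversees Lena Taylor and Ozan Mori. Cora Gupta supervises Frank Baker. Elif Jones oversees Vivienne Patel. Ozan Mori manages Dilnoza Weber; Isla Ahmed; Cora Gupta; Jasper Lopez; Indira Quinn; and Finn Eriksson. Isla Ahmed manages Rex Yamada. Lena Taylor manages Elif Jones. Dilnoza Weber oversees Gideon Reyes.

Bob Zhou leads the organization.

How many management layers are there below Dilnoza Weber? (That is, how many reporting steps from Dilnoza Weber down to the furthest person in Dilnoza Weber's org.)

The longest chain under Dilnoza Weber runs Dilnoza Weber → Gideon Reyes, which is 1 level below Dilnoza Weber.

1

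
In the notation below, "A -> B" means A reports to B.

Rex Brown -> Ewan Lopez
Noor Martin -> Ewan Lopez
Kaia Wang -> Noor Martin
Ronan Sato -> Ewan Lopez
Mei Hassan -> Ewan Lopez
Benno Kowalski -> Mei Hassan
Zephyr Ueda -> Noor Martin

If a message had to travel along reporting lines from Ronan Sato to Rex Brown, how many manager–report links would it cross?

2

Ronan Sato is 1 level below Ewan Lopez, and Rex Brown is 1 level below Ewan Lopez (their lowest common manager). The shortest path runs up from Ronan Sato to Ewan Lopez and back down to Rex Brown: 1 + 1 = 2 links.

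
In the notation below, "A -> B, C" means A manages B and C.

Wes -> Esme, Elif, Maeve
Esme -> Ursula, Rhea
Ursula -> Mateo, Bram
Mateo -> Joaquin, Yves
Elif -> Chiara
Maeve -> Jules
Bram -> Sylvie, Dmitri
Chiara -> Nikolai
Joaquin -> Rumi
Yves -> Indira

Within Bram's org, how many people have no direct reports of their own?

2

The people in Bram's organization with no one reporting to them are Dmitri, Sylvie. That is 2.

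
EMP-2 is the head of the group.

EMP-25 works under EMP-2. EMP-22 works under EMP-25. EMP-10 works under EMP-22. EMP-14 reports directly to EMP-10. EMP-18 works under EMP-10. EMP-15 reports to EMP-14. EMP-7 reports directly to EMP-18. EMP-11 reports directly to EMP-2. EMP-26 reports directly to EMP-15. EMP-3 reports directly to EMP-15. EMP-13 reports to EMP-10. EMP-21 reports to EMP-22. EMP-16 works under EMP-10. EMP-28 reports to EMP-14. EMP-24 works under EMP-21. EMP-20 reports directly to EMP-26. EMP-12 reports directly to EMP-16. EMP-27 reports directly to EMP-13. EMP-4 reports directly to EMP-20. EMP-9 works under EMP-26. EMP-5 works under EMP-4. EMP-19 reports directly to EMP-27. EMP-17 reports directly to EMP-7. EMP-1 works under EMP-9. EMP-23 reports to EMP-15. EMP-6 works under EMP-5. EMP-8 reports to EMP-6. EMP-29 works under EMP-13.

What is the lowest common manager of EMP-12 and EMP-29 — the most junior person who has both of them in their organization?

EMP-10

EMP-12's chain of managers is EMP-16, EMP-10, EMP-22, EMP-25, EMP-2. EMP-29's chain of managers is EMP-13, EMP-10, EMP-22, EMP-25, EMP-2. The first manager that appears in both chains is EMP-10.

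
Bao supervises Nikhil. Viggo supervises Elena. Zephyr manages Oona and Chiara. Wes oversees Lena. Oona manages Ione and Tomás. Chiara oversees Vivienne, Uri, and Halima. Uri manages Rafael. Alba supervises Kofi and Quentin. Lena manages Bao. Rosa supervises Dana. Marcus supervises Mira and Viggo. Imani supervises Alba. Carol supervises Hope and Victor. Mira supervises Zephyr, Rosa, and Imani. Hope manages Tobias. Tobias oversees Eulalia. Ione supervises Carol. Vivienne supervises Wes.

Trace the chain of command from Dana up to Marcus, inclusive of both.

Dana reports to Rosa. Rosa reports to Mira. Mira reports to Marcus. Marcus is at the top.

Dana -> Rosa -> Mira -> Marcus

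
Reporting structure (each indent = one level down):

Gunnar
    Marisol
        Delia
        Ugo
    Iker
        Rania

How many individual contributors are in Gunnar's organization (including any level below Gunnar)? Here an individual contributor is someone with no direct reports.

The people in Gunnar's organization with no one reporting to them are Rania, Ugo, Delia. That is 3.

3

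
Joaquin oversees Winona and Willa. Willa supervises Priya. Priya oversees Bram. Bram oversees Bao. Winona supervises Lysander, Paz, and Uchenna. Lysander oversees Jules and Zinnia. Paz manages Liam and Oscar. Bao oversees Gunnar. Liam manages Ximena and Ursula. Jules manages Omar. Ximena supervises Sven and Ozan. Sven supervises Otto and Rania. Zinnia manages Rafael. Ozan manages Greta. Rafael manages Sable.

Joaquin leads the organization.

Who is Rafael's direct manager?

Rafael reports directly to Zinnia.

Zinnia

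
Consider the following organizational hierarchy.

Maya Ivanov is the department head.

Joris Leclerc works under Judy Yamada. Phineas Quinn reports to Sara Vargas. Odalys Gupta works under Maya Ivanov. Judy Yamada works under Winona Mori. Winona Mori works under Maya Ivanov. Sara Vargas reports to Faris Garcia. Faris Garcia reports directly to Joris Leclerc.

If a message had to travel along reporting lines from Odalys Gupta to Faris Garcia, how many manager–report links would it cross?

Odalys Gupta is 1 level below Maya Ivanov, and Faris Garcia is 4 levels below Maya Ivanov (their lowest common manager). The shortest path runs up from Odalys Gupta to Maya Ivanov and back down to Faris Garcia: 1 + 4 = 5 links.

5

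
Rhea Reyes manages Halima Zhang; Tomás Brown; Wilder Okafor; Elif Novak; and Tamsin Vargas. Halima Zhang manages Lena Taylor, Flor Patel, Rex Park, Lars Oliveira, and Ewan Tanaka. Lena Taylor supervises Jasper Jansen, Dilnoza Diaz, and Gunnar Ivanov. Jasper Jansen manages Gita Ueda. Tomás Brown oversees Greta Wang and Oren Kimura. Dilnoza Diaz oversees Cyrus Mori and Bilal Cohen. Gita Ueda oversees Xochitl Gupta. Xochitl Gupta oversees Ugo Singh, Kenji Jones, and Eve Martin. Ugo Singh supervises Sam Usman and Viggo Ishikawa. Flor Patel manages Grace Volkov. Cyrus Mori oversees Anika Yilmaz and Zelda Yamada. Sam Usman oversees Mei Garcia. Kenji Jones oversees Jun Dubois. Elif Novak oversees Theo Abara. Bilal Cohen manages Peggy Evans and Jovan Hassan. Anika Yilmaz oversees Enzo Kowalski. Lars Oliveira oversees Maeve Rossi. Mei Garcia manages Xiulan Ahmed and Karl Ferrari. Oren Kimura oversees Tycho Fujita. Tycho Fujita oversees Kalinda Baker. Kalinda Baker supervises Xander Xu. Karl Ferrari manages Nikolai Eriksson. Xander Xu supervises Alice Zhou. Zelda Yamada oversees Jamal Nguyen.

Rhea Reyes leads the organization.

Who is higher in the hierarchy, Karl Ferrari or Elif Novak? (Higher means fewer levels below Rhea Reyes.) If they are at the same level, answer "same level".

Karl Ferrari is 9 levels below Rhea Reyes; Elif Novak is 1. Elif Novak is higher.

Elif Novak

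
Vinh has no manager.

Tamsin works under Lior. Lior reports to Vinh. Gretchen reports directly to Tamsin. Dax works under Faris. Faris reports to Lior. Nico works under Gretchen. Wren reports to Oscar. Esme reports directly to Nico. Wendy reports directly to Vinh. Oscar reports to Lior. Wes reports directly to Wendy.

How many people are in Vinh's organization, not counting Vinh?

Vinh directly manages Lior, Wendy. Under Lior: Faris, Dax, Oscar, Wren, Tamsin, Gretchen, Nico, Esme (8). Under Wendy: Wes (1). So Vinh's organization is 2 direct reports plus everyone under them: 9 + 2 = 11.

11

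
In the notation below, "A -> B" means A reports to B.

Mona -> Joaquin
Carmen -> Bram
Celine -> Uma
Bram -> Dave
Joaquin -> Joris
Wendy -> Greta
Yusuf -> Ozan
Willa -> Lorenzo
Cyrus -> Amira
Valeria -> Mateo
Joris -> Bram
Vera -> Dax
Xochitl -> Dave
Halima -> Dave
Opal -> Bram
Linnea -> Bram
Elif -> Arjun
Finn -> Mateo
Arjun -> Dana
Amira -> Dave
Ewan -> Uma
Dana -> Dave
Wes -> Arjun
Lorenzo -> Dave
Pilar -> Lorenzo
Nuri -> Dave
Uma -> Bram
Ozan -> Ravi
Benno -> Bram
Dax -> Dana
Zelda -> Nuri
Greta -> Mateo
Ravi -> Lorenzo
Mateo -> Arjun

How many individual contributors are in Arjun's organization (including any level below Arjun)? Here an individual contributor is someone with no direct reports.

5

The people in Arjun's organization with no one reporting to them are Wes, Elif, Finn, Wendy, Valeria. That is 5.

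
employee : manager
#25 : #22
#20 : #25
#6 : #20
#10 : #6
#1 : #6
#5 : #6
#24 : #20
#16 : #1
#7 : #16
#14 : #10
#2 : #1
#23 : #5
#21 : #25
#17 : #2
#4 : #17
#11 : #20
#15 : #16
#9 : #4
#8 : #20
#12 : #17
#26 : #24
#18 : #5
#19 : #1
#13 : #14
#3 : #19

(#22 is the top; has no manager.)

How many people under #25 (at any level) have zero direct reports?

12

The people in #25's organization with no one reporting to them are #21, #8, #11, #26, #18, #23, #3, #12, #9, #15, #7, #13. That is 12.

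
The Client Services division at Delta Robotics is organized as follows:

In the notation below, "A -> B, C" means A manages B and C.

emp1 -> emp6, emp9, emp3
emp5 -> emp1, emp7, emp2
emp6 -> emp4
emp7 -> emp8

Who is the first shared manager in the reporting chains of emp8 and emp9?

emp8's chain of managers is emp7, emp5. emp9's chain of managers is emp1, emp5. The first manager that appears in both chains is emp5.

emp5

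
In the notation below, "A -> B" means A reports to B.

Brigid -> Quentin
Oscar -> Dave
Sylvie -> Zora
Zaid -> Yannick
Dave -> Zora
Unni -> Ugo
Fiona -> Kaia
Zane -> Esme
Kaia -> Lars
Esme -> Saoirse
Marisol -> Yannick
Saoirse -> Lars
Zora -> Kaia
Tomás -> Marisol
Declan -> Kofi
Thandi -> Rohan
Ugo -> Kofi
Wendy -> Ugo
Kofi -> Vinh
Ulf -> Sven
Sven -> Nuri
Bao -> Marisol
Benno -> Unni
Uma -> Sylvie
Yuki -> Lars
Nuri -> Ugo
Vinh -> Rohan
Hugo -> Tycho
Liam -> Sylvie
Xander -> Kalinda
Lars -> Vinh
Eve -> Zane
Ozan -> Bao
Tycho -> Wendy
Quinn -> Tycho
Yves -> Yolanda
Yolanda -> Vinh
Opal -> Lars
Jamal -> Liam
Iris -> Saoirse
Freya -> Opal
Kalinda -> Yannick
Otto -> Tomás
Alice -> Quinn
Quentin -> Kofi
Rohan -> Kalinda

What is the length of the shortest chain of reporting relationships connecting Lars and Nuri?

Lars is 1 level below Vinh, and Nuri is 3 levels below Vinh (their lowest common manager). The shortest path runs up from Lars to Vinh and back down to Nuri: 1 + 3 = 4 links.

4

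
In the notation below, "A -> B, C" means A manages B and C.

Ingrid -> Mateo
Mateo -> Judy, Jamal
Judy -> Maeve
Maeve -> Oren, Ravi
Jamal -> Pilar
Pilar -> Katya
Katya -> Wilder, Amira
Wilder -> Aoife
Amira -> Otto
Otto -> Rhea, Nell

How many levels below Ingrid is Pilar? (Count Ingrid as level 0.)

Chain from Pilar up to Ingrid: Pilar → Jamal → Mateo → Ingrid. That is 3 steps up, so Pilar is 3 levels below Ingrid.

3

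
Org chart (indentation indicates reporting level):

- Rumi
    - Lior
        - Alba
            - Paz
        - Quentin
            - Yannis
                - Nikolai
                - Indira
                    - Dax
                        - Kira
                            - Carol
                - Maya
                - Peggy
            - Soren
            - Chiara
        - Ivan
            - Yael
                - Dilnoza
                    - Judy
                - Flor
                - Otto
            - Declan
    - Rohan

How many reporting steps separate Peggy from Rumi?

Chain from Peggy up to Rumi: Peggy → Yannis → Quentin → Lior → Rumi. That is 4 steps up, so Peggy is 4 levels below Rumi.

4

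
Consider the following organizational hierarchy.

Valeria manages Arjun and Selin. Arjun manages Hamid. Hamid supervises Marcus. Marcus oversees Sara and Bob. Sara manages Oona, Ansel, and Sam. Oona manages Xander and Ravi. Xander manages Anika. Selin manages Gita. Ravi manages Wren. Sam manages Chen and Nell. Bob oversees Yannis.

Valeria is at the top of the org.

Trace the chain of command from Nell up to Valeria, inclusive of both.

Nell reports to Sam. Sam reports to Sara. Sara reports to Marcus. Marcus reports to Hamid. Hamid reports to Arjun. Arjun reports to Valeria. Valeria is at the top.

Nell -> Sam -> Sara -> Marcus -> Hamid -> Arjun -> Valeria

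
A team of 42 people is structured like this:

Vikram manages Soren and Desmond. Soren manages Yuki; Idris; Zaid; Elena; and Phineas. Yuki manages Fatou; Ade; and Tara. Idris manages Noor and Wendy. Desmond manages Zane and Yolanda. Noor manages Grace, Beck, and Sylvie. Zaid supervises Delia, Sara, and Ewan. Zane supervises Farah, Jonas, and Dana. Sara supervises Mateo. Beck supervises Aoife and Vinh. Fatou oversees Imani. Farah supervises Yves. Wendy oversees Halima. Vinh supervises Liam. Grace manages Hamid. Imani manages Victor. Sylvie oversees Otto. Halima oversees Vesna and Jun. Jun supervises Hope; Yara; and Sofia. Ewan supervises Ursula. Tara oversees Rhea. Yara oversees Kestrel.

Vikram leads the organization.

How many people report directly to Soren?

Soren directly manages Yuki, Idris, Zaid, Elena, Phineas. That is 5 direct reports.

5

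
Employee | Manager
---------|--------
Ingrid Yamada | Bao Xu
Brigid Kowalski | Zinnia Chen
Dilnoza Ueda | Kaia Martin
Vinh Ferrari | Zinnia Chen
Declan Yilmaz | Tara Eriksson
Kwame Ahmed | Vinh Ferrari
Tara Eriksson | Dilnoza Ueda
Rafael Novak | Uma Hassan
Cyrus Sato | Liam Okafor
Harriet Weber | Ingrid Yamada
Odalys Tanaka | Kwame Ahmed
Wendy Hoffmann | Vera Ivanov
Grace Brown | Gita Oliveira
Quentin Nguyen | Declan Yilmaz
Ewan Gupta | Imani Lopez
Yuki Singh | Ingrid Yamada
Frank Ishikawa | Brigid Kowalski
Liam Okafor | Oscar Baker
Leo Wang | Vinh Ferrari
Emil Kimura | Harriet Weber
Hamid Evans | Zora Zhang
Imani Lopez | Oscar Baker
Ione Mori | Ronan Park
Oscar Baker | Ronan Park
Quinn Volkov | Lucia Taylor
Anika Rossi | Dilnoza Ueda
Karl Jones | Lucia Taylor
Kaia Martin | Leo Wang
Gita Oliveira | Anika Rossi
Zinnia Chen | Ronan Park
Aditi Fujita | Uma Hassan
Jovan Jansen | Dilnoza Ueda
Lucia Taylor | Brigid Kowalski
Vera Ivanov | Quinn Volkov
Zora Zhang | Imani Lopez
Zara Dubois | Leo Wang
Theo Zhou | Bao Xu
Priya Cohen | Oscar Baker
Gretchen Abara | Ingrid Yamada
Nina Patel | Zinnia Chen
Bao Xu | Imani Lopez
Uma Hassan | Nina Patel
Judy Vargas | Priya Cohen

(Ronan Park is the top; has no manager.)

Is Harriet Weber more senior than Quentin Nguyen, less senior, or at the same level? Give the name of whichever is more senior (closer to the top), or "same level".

Harriet Weber

Harriet Weber is 5 levels below Ronan Park; Quentin Nguyen is 8. Harriet Weber is higher.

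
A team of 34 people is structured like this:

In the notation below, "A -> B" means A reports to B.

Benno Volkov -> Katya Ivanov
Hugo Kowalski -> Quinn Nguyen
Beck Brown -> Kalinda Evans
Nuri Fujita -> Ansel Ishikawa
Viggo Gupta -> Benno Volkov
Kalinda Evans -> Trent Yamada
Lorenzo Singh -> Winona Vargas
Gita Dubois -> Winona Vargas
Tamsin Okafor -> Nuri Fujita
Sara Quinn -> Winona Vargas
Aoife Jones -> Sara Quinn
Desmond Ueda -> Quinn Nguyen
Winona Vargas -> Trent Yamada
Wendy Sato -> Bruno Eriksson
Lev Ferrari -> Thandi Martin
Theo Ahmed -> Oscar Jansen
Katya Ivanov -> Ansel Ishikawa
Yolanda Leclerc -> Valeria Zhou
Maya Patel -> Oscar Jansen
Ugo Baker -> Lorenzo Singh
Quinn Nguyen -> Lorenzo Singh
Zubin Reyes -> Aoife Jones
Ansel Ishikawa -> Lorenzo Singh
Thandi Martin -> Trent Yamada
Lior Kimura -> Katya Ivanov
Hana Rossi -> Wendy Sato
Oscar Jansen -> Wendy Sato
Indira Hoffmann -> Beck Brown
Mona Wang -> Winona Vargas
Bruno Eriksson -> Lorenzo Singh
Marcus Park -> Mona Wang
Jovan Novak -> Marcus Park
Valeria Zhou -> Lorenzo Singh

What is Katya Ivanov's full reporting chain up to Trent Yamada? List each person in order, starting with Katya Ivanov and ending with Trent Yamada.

Katya Ivanov -> Ansel Ishikawa -> Lorenzo Singh -> Winona Vargas -> Trent Yamada

Katya Ivanov reports to Ansel Ishikawa. Ansel Ishikawa reports to Lorenzo Singh. Lorenzo Singh reports to Winona Vargas. Winona Vargas reports to Trent Yamada. Trent Yamada is at the top.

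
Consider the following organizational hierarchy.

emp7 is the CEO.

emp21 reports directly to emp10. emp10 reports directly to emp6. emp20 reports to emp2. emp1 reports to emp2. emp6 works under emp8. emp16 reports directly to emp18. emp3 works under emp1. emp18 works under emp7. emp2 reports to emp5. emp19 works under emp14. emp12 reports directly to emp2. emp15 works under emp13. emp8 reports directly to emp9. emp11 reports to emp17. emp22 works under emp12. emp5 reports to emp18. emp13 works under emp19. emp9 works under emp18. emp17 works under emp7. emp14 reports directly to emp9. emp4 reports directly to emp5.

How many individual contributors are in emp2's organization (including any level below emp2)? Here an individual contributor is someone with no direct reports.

The people in emp2's organization with no one reporting to them are emp20, emp22, emp3. That is 3.

3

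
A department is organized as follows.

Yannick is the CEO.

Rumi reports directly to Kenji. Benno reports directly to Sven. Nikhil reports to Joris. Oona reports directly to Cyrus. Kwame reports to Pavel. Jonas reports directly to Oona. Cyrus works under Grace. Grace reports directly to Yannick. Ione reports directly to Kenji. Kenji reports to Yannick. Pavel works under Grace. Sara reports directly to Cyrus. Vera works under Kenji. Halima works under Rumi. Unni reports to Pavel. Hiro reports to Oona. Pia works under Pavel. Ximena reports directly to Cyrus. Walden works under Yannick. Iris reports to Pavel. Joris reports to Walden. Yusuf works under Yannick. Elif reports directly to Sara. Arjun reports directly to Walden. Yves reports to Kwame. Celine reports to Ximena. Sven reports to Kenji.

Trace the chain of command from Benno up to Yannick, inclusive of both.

Benno -> Sven -> Kenji -> Yannick

Benno reports to Sven. Sven reports to Kenji. Kenji reports to Yannick. Yannick is at the top.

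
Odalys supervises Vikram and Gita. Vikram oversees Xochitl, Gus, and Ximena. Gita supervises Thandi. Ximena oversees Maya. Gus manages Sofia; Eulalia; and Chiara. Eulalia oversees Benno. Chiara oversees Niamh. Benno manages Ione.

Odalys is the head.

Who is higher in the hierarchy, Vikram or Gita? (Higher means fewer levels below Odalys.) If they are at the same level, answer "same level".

Both Vikram and Gita are 1 level below Odalys.

same level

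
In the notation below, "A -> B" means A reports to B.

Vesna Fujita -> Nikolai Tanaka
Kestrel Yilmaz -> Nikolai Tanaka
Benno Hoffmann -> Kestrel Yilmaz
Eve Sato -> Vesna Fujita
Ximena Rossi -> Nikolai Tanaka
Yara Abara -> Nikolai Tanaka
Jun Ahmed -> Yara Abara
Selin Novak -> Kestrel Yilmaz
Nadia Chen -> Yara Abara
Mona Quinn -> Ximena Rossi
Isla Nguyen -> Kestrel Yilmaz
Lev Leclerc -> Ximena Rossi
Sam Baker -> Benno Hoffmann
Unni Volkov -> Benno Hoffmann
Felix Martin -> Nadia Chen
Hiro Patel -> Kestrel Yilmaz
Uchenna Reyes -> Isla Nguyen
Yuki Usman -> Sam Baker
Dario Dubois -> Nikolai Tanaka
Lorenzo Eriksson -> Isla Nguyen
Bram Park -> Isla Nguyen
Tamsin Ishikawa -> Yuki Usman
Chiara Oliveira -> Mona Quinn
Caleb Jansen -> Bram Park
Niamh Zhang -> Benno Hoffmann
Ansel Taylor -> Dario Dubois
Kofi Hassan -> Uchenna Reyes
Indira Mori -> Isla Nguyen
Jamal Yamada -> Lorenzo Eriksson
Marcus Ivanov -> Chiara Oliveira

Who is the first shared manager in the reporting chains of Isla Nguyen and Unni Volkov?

Kestrel Yilmaz

Isla Nguyen's chain of managers is Kestrel Yilmaz, Nikolai Tanaka. Unni Volkov's chain of managers is Benno Hoffmann, Kestrel Yilmaz, Nikolai Tanaka. The first manager that appears in both chains is Kestrel Yilmaz.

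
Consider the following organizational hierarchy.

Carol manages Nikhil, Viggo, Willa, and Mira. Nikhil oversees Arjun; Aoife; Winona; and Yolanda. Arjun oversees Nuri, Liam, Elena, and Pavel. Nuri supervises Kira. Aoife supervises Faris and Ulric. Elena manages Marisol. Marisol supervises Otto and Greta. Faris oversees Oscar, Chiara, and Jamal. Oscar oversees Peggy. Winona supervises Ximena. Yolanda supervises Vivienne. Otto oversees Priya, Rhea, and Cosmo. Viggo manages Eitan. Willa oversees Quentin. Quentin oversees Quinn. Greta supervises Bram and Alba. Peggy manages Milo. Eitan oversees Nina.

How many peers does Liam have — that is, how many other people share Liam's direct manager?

3

Liam reports to Arjun. Arjun's other direct reports are Nuri, Elena, Pavel — 3 peers.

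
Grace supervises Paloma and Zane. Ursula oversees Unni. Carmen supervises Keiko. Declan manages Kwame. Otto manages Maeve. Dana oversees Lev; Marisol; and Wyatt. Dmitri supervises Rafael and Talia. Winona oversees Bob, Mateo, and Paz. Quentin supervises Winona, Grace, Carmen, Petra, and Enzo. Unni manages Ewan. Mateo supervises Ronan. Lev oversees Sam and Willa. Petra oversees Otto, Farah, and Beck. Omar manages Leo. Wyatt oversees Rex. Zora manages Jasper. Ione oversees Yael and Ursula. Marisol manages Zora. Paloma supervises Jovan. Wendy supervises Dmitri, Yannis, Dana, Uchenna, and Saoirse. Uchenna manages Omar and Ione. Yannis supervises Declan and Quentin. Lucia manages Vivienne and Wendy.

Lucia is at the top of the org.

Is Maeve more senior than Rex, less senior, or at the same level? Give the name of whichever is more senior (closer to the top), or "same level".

Rex

Maeve is 6 levels below Lucia; Rex is 4. Rex is higher.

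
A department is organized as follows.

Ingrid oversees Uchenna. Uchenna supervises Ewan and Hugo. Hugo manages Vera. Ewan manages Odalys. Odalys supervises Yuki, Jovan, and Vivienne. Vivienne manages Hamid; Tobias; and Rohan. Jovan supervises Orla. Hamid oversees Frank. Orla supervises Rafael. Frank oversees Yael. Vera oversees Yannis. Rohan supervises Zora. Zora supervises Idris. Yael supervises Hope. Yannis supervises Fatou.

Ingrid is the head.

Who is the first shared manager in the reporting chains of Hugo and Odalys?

Hugo's chain of managers is Uchenna, Ingrid. Odalys's chain of managers is Ewan, Uchenna, Ingrid. The first manager that appears in both chains is Uchenna.

Uchenna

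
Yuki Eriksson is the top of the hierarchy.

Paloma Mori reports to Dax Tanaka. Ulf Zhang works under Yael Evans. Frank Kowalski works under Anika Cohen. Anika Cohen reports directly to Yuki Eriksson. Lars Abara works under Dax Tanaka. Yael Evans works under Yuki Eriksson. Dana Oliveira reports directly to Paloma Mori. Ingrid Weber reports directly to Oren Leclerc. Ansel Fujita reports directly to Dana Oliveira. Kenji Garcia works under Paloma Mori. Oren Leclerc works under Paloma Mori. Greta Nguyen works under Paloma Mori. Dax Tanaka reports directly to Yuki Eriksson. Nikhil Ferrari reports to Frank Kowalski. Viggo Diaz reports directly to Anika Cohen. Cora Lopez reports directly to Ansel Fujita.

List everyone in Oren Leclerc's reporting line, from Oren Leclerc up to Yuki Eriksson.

Oren Leclerc -> Paloma Mori -> Dax Tanaka -> Yuki Eriksson

Oren Leclerc reports to Paloma Mori. Paloma Mori reports to Dax Tanaka. Dax Tanaka reports to Yuki Eriksson. Yuki Eriksson is at the top.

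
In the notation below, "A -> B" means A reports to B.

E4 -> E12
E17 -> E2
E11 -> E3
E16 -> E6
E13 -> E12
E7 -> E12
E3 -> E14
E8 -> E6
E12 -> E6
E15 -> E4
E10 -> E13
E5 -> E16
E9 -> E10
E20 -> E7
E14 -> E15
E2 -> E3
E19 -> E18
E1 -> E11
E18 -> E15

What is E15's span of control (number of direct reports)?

E15 directly manages E14, E18. That is 2 direct reports.

2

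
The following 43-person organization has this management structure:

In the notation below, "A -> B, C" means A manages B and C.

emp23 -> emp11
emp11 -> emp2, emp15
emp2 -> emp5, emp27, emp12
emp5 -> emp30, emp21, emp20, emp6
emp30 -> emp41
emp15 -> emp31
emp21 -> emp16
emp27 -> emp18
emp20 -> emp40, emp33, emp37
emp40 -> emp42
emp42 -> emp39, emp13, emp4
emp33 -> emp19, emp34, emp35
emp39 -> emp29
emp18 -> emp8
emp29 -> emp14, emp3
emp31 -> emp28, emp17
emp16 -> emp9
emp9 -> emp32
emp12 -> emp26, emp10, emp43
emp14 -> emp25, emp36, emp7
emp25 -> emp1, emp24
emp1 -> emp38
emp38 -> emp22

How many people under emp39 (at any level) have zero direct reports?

5

The people in emp39's organization with no one reporting to them are emp3, emp7, emp36, emp24, emp22. That is 5.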